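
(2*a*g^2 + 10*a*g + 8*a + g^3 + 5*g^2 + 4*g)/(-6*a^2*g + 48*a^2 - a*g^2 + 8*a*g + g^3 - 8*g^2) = (-g^2 - 5*g - 4)/(3*a*g - 24*a - g^2 + 8*g)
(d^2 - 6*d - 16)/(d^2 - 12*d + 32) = (d + 2)/(d - 4)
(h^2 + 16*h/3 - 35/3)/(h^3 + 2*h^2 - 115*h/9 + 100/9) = 3*(h + 7)/(3*h^2 + 11*h - 20)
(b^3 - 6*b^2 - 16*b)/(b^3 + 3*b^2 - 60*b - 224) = b*(b + 2)/(b^2 + 11*b + 28)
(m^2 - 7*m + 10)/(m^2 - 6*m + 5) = (m - 2)/(m - 1)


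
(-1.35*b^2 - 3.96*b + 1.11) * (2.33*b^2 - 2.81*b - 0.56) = -3.1455*b^4 - 5.4333*b^3 + 14.4699*b^2 - 0.9015*b - 0.6216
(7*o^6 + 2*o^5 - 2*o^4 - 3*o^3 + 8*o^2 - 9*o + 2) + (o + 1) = 7*o^6 + 2*o^5 - 2*o^4 - 3*o^3 + 8*o^2 - 8*o + 3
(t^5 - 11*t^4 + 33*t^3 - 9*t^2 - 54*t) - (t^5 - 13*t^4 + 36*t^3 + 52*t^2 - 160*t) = 2*t^4 - 3*t^3 - 61*t^2 + 106*t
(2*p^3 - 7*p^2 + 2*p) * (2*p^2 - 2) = 4*p^5 - 14*p^4 + 14*p^2 - 4*p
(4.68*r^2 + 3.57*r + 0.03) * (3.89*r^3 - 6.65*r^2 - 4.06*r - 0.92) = 18.2052*r^5 - 17.2347*r^4 - 42.6246*r^3 - 18.9993*r^2 - 3.4062*r - 0.0276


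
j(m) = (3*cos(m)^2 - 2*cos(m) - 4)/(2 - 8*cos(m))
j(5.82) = 0.66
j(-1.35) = -17.32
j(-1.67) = -1.35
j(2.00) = -0.50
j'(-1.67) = -4.78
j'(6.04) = -0.34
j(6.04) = 0.54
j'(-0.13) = -0.18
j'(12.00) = -1.02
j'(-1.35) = -547.92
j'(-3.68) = 0.42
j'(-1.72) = -3.73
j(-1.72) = -1.14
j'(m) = (-6*sin(m)*cos(m) + 2*sin(m))/(2 - 8*cos(m)) - 8*(3*cos(m)^2 - 2*cos(m) - 4)*sin(m)/(2 - 8*cos(m))^2 = 3*(-cos(m) + cos(2*m) + 4)*sin(m)/(4*cos(m) - 1)^2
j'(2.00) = 1.45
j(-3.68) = -0.01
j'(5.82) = -0.75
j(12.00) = 0.75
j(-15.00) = -0.09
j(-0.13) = 0.51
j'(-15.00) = -0.59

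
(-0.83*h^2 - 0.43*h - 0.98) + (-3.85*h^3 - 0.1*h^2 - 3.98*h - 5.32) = -3.85*h^3 - 0.93*h^2 - 4.41*h - 6.3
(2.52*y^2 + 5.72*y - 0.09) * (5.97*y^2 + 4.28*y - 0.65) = 15.0444*y^4 + 44.934*y^3 + 22.3063*y^2 - 4.1032*y + 0.0585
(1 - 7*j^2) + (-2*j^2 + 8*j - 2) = -9*j^2 + 8*j - 1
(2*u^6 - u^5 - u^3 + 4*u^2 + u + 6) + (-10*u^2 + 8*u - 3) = 2*u^6 - u^5 - u^3 - 6*u^2 + 9*u + 3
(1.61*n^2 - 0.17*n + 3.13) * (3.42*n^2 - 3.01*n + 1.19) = 5.5062*n^4 - 5.4275*n^3 + 13.1322*n^2 - 9.6236*n + 3.7247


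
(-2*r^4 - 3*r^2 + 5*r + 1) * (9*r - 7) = -18*r^5 + 14*r^4 - 27*r^3 + 66*r^2 - 26*r - 7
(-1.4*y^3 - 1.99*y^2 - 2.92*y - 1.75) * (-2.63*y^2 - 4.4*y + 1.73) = 3.682*y^5 + 11.3937*y^4 + 14.0136*y^3 + 14.0078*y^2 + 2.6484*y - 3.0275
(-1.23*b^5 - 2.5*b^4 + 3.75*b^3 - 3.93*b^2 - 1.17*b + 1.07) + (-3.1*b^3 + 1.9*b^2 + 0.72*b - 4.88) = -1.23*b^5 - 2.5*b^4 + 0.65*b^3 - 2.03*b^2 - 0.45*b - 3.81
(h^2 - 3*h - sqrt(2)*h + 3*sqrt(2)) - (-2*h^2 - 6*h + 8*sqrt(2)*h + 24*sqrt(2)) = 3*h^2 - 9*sqrt(2)*h + 3*h - 21*sqrt(2)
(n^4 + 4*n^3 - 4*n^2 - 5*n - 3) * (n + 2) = n^5 + 6*n^4 + 4*n^3 - 13*n^2 - 13*n - 6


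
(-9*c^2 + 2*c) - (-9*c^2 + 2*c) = 0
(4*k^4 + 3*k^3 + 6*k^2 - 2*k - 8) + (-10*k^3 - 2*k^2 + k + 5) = 4*k^4 - 7*k^3 + 4*k^2 - k - 3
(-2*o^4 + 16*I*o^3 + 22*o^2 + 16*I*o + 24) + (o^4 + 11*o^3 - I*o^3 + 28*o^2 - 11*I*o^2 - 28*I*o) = -o^4 + 11*o^3 + 15*I*o^3 + 50*o^2 - 11*I*o^2 - 12*I*o + 24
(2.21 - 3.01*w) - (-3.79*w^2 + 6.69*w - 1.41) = 3.79*w^2 - 9.7*w + 3.62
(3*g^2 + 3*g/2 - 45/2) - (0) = 3*g^2 + 3*g/2 - 45/2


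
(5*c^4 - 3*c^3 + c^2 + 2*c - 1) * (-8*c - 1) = -40*c^5 + 19*c^4 - 5*c^3 - 17*c^2 + 6*c + 1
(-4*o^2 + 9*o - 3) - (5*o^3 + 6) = -5*o^3 - 4*o^2 + 9*o - 9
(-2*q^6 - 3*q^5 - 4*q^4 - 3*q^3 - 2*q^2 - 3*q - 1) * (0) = 0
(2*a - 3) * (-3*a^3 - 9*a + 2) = -6*a^4 + 9*a^3 - 18*a^2 + 31*a - 6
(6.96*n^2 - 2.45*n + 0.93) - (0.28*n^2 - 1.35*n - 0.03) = 6.68*n^2 - 1.1*n + 0.96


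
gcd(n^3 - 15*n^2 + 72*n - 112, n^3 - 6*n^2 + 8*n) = n - 4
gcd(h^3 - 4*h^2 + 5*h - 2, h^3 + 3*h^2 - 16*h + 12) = h^2 - 3*h + 2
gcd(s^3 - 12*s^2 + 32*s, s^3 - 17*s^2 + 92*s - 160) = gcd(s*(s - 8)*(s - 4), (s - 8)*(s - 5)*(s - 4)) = s^2 - 12*s + 32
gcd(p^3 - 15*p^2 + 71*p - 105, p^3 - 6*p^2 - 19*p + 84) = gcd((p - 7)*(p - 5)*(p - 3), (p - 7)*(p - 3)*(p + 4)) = p^2 - 10*p + 21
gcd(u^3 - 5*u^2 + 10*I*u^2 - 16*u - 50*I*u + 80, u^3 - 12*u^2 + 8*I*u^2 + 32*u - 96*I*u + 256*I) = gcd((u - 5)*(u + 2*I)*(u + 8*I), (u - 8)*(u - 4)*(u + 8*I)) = u + 8*I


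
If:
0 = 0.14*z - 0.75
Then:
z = 5.36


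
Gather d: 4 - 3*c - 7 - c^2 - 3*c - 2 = -c^2 - 6*c - 5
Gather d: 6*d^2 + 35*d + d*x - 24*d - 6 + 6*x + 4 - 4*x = 6*d^2 + d*(x + 11) + 2*x - 2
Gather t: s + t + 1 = s + t + 1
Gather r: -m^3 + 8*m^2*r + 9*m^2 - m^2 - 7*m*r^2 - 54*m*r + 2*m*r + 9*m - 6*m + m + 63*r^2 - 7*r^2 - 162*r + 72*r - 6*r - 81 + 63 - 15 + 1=-m^3 + 8*m^2 + 4*m + r^2*(56 - 7*m) + r*(8*m^2 - 52*m - 96) - 32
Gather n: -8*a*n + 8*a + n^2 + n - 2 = 8*a + n^2 + n*(1 - 8*a) - 2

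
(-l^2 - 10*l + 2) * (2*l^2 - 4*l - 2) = -2*l^4 - 16*l^3 + 46*l^2 + 12*l - 4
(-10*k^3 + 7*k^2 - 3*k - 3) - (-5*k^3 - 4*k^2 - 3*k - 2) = -5*k^3 + 11*k^2 - 1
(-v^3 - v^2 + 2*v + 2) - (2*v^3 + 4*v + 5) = -3*v^3 - v^2 - 2*v - 3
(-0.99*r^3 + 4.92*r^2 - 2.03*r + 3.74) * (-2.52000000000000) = 2.4948*r^3 - 12.3984*r^2 + 5.1156*r - 9.4248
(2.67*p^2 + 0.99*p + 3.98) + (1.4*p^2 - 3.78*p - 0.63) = 4.07*p^2 - 2.79*p + 3.35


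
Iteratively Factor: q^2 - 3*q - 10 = (q - 5)*(q + 2)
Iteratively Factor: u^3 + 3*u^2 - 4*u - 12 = (u + 3)*(u^2 - 4) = (u - 2)*(u + 3)*(u + 2)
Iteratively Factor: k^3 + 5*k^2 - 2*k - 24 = (k - 2)*(k^2 + 7*k + 12) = (k - 2)*(k + 3)*(k + 4)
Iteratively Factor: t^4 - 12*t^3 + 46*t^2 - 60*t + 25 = (t - 1)*(t^3 - 11*t^2 + 35*t - 25) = (t - 5)*(t - 1)*(t^2 - 6*t + 5) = (t - 5)^2*(t - 1)*(t - 1)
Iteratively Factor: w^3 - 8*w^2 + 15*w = (w - 3)*(w^2 - 5*w) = (w - 5)*(w - 3)*(w)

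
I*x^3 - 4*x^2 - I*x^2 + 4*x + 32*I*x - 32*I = (x - 4*I)*(x + 8*I)*(I*x - I)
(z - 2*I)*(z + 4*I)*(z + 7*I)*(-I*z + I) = -I*z^4 + 9*z^3 + I*z^3 - 9*z^2 + 6*I*z^2 + 56*z - 6*I*z - 56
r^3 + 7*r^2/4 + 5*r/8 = r*(r + 1/2)*(r + 5/4)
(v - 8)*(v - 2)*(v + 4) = v^3 - 6*v^2 - 24*v + 64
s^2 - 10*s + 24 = (s - 6)*(s - 4)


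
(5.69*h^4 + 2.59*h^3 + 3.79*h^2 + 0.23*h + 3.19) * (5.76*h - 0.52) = 32.7744*h^5 + 11.9596*h^4 + 20.4836*h^3 - 0.646*h^2 + 18.2548*h - 1.6588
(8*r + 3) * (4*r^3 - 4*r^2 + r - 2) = 32*r^4 - 20*r^3 - 4*r^2 - 13*r - 6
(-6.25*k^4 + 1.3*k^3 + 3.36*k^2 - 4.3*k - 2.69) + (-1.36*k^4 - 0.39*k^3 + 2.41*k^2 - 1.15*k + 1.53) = -7.61*k^4 + 0.91*k^3 + 5.77*k^2 - 5.45*k - 1.16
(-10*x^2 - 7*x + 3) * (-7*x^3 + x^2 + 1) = 70*x^5 + 39*x^4 - 28*x^3 - 7*x^2 - 7*x + 3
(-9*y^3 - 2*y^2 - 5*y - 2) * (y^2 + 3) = -9*y^5 - 2*y^4 - 32*y^3 - 8*y^2 - 15*y - 6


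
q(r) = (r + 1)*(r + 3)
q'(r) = 2*r + 4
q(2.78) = 21.85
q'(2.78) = 9.56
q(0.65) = 6.02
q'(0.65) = 5.30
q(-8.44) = 40.47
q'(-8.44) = -12.88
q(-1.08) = -0.15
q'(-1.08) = 1.84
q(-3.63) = 1.66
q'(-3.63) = -3.26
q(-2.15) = -0.98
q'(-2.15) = -0.30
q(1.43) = 10.76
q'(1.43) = 6.86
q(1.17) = 9.05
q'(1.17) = 6.34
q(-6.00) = 15.00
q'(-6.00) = -8.00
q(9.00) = 120.00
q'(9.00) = 22.00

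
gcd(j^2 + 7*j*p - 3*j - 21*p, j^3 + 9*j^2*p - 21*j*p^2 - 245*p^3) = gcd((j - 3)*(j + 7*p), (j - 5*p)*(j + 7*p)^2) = j + 7*p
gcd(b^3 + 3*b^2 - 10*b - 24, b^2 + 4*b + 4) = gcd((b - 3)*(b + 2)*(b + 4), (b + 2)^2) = b + 2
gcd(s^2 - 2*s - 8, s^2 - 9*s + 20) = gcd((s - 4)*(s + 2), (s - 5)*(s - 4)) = s - 4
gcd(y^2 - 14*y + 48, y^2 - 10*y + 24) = y - 6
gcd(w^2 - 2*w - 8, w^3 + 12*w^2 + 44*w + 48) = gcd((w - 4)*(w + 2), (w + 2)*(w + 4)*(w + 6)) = w + 2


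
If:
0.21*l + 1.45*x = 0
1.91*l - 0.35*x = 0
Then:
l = 0.00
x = 0.00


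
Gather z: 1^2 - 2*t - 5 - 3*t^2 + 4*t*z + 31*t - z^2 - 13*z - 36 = -3*t^2 + 29*t - z^2 + z*(4*t - 13) - 40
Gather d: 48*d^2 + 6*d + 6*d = 48*d^2 + 12*d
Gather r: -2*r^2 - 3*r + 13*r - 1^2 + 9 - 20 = -2*r^2 + 10*r - 12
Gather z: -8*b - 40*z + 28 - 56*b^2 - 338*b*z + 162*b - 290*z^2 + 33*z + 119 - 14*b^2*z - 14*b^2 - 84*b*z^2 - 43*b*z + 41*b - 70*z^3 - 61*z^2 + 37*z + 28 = -70*b^2 + 195*b - 70*z^3 + z^2*(-84*b - 351) + z*(-14*b^2 - 381*b + 30) + 175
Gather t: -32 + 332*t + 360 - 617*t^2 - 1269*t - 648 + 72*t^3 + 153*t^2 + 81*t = 72*t^3 - 464*t^2 - 856*t - 320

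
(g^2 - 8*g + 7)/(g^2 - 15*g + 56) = (g - 1)/(g - 8)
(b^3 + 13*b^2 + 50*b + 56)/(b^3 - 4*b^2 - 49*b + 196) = (b^2 + 6*b + 8)/(b^2 - 11*b + 28)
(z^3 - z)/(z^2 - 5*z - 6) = z*(z - 1)/(z - 6)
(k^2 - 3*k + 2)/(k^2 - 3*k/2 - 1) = 2*(k - 1)/(2*k + 1)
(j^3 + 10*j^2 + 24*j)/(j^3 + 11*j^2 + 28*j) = (j + 6)/(j + 7)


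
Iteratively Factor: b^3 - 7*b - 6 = (b + 1)*(b^2 - b - 6) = (b + 1)*(b + 2)*(b - 3)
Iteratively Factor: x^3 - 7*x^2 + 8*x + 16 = (x + 1)*(x^2 - 8*x + 16) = (x - 4)*(x + 1)*(x - 4)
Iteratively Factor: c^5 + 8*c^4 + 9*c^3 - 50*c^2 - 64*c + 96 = (c - 1)*(c^4 + 9*c^3 + 18*c^2 - 32*c - 96) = (c - 1)*(c + 4)*(c^3 + 5*c^2 - 2*c - 24) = (c - 1)*(c + 3)*(c + 4)*(c^2 + 2*c - 8) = (c - 1)*(c + 3)*(c + 4)^2*(c - 2)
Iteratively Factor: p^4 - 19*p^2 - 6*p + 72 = (p + 3)*(p^3 - 3*p^2 - 10*p + 24) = (p - 2)*(p + 3)*(p^2 - p - 12) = (p - 2)*(p + 3)^2*(p - 4)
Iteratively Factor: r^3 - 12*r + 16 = (r - 2)*(r^2 + 2*r - 8) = (r - 2)*(r + 4)*(r - 2)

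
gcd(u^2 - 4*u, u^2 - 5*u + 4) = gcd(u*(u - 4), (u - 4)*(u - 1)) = u - 4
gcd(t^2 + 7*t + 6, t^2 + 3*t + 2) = t + 1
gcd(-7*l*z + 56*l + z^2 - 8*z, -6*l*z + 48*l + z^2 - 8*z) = z - 8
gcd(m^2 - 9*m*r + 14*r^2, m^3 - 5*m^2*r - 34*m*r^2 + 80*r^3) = -m + 2*r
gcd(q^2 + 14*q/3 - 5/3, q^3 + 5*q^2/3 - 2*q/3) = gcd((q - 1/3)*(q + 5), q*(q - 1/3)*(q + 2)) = q - 1/3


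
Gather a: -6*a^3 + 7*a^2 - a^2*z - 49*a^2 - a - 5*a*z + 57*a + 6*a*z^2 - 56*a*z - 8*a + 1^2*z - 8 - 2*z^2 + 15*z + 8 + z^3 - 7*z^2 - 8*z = -6*a^3 + a^2*(-z - 42) + a*(6*z^2 - 61*z + 48) + z^3 - 9*z^2 + 8*z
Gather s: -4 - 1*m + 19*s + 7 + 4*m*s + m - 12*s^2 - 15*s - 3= -12*s^2 + s*(4*m + 4)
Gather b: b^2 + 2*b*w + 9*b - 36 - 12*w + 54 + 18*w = b^2 + b*(2*w + 9) + 6*w + 18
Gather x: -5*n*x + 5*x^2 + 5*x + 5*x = 5*x^2 + x*(10 - 5*n)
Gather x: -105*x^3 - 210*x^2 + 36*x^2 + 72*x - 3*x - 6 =-105*x^3 - 174*x^2 + 69*x - 6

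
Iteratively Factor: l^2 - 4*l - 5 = (l + 1)*(l - 5)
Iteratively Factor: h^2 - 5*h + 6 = (h - 3)*(h - 2)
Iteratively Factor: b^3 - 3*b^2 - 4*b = (b + 1)*(b^2 - 4*b) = b*(b + 1)*(b - 4)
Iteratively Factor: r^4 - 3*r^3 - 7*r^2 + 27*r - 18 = (r + 3)*(r^3 - 6*r^2 + 11*r - 6) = (r - 3)*(r + 3)*(r^2 - 3*r + 2) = (r - 3)*(r - 2)*(r + 3)*(r - 1)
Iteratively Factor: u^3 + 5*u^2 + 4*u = (u + 4)*(u^2 + u) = (u + 1)*(u + 4)*(u)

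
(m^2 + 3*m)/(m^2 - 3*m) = (m + 3)/(m - 3)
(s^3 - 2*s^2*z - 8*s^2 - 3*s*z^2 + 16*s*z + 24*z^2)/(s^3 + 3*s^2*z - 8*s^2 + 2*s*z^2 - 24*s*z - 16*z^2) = (s - 3*z)/(s + 2*z)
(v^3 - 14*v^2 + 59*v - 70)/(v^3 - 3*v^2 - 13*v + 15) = (v^2 - 9*v + 14)/(v^2 + 2*v - 3)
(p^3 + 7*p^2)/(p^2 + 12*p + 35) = p^2/(p + 5)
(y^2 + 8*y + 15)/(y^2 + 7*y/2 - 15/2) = 2*(y + 3)/(2*y - 3)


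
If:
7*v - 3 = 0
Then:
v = 3/7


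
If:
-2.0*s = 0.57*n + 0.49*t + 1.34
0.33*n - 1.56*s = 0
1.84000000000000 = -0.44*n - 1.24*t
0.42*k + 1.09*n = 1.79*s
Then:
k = 1.27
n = -0.75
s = -0.16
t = -1.22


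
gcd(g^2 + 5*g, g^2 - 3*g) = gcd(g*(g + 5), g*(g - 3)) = g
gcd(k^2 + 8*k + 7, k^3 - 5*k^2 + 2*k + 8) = k + 1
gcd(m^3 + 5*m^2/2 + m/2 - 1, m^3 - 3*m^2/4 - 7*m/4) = m + 1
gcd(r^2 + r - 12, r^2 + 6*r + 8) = r + 4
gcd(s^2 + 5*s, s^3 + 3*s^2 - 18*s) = s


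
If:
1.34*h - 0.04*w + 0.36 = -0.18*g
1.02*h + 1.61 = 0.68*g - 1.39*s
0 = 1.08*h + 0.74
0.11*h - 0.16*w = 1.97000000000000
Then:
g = 0.26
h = -0.69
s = -0.53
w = -12.78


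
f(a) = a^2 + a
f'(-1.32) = -1.64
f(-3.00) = 6.00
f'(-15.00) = -29.00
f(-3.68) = 9.86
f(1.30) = 2.99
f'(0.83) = 2.66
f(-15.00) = 210.00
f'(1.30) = 3.60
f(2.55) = 9.05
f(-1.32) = 0.42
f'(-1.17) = -1.34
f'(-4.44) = -7.88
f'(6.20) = 13.40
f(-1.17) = 0.20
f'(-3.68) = -6.36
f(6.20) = 44.64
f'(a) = 2*a + 1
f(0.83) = 1.52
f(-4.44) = 15.27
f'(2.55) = 6.10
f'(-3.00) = -5.00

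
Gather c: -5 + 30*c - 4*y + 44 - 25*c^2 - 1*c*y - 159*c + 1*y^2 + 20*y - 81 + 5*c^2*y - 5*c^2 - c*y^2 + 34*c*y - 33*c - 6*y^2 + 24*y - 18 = c^2*(5*y - 30) + c*(-y^2 + 33*y - 162) - 5*y^2 + 40*y - 60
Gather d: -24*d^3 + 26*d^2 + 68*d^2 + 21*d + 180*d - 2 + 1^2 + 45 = -24*d^3 + 94*d^2 + 201*d + 44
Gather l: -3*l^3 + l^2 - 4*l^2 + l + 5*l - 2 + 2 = -3*l^3 - 3*l^2 + 6*l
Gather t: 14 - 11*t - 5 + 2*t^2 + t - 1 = 2*t^2 - 10*t + 8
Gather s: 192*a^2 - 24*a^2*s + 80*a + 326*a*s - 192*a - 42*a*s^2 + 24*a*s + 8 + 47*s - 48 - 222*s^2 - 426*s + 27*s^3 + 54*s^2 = 192*a^2 - 112*a + 27*s^3 + s^2*(-42*a - 168) + s*(-24*a^2 + 350*a - 379) - 40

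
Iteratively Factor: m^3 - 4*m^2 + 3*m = (m - 1)*(m^2 - 3*m) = (m - 3)*(m - 1)*(m)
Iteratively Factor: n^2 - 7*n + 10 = (n - 2)*(n - 5)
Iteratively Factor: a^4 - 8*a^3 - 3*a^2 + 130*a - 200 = (a - 5)*(a^3 - 3*a^2 - 18*a + 40) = (a - 5)*(a - 2)*(a^2 - a - 20) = (a - 5)*(a - 2)*(a + 4)*(a - 5)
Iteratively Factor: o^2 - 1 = (o - 1)*(o + 1)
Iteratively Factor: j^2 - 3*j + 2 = (j - 1)*(j - 2)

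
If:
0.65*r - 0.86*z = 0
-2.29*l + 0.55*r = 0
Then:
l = 0.317769566677864*z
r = 1.32307692307692*z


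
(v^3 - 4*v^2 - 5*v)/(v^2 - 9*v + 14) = v*(v^2 - 4*v - 5)/(v^2 - 9*v + 14)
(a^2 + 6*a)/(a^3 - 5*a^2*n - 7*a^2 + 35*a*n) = (a + 6)/(a^2 - 5*a*n - 7*a + 35*n)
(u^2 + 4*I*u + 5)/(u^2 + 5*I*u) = (u - I)/u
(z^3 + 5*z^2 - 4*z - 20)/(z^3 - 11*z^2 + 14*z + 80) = (z^2 + 3*z - 10)/(z^2 - 13*z + 40)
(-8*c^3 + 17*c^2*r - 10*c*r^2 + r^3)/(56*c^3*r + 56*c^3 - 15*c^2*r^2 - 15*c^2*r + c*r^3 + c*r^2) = (c^2 - 2*c*r + r^2)/(c*(-7*c*r - 7*c + r^2 + r))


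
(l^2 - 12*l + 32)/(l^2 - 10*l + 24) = (l - 8)/(l - 6)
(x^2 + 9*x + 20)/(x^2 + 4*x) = (x + 5)/x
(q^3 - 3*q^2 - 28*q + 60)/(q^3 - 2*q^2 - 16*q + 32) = (q^2 - q - 30)/(q^2 - 16)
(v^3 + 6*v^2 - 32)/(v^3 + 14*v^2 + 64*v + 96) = (v - 2)/(v + 6)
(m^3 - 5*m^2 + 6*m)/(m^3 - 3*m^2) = (m - 2)/m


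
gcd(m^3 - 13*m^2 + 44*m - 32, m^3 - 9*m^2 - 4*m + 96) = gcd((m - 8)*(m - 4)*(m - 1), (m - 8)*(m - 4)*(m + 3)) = m^2 - 12*m + 32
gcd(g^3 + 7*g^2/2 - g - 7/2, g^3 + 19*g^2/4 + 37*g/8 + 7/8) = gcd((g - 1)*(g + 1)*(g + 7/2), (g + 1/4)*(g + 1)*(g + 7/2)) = g^2 + 9*g/2 + 7/2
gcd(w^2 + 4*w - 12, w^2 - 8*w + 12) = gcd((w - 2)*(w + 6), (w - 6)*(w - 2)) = w - 2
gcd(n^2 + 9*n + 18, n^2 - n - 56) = 1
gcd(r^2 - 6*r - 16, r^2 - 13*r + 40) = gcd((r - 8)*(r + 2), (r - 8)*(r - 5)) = r - 8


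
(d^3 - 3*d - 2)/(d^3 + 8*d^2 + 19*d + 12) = (d^2 - d - 2)/(d^2 + 7*d + 12)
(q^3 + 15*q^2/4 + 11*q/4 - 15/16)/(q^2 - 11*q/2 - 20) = (8*q^2 + 10*q - 3)/(8*(q - 8))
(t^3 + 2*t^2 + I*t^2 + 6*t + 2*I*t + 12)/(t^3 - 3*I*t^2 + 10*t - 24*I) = (t + 2)/(t - 4*I)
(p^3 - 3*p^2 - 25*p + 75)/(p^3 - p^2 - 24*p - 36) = (-p^3 + 3*p^2 + 25*p - 75)/(-p^3 + p^2 + 24*p + 36)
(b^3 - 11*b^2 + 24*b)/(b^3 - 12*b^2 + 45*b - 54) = b*(b - 8)/(b^2 - 9*b + 18)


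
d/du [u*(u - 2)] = 2*u - 2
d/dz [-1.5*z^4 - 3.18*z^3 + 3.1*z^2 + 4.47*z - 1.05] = -6.0*z^3 - 9.54*z^2 + 6.2*z + 4.47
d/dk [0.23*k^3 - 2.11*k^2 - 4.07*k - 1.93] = 0.69*k^2 - 4.22*k - 4.07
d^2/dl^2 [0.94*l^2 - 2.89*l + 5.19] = 1.88000000000000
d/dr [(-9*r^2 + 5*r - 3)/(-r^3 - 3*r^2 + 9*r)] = (-9*r^4 + 10*r^3 - 75*r^2 - 18*r + 27)/(r^2*(r^4 + 6*r^3 - 9*r^2 - 54*r + 81))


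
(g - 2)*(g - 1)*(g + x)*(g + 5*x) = g^4 + 6*g^3*x - 3*g^3 + 5*g^2*x^2 - 18*g^2*x + 2*g^2 - 15*g*x^2 + 12*g*x + 10*x^2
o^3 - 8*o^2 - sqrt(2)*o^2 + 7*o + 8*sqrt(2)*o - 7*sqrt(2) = (o - 7)*(o - 1)*(o - sqrt(2))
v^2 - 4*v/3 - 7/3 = (v - 7/3)*(v + 1)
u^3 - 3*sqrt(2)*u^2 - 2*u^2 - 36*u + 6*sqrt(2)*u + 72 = (u - 2)*(u - 6*sqrt(2))*(u + 3*sqrt(2))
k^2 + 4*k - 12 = (k - 2)*(k + 6)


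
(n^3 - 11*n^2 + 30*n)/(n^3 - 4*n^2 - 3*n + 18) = n*(n^2 - 11*n + 30)/(n^3 - 4*n^2 - 3*n + 18)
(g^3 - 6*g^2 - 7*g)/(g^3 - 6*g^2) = (g^2 - 6*g - 7)/(g*(g - 6))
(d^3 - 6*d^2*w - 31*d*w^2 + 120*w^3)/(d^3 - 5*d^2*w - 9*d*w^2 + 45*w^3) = (-d^2 + 3*d*w + 40*w^2)/(-d^2 + 2*d*w + 15*w^2)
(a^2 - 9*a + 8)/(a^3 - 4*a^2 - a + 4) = (a - 8)/(a^2 - 3*a - 4)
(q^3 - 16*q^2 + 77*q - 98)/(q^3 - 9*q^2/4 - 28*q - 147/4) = 4*(q^2 - 9*q + 14)/(4*q^2 + 19*q + 21)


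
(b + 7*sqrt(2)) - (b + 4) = -4 + 7*sqrt(2)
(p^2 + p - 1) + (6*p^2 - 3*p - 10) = 7*p^2 - 2*p - 11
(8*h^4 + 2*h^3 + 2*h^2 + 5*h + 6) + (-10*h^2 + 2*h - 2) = 8*h^4 + 2*h^3 - 8*h^2 + 7*h + 4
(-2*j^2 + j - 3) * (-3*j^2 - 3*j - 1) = 6*j^4 + 3*j^3 + 8*j^2 + 8*j + 3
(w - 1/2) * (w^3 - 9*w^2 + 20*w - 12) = w^4 - 19*w^3/2 + 49*w^2/2 - 22*w + 6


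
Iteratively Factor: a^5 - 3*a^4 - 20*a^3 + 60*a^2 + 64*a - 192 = (a + 2)*(a^4 - 5*a^3 - 10*a^2 + 80*a - 96) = (a + 2)*(a + 4)*(a^3 - 9*a^2 + 26*a - 24) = (a - 4)*(a + 2)*(a + 4)*(a^2 - 5*a + 6) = (a - 4)*(a - 3)*(a + 2)*(a + 4)*(a - 2)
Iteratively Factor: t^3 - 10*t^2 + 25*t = (t - 5)*(t^2 - 5*t) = t*(t - 5)*(t - 5)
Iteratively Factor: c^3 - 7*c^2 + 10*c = (c - 5)*(c^2 - 2*c) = (c - 5)*(c - 2)*(c)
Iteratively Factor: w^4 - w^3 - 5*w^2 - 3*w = (w)*(w^3 - w^2 - 5*w - 3) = w*(w + 1)*(w^2 - 2*w - 3) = w*(w + 1)^2*(w - 3)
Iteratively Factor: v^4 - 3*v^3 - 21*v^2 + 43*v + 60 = (v + 1)*(v^3 - 4*v^2 - 17*v + 60) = (v - 5)*(v + 1)*(v^2 + v - 12) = (v - 5)*(v + 1)*(v + 4)*(v - 3)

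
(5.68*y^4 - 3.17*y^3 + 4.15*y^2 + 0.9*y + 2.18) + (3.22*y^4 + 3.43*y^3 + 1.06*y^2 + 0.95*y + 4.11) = 8.9*y^4 + 0.26*y^3 + 5.21*y^2 + 1.85*y + 6.29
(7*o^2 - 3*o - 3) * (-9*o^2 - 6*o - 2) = -63*o^4 - 15*o^3 + 31*o^2 + 24*o + 6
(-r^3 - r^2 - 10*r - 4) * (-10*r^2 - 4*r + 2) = 10*r^5 + 14*r^4 + 102*r^3 + 78*r^2 - 4*r - 8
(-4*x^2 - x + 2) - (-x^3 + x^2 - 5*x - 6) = x^3 - 5*x^2 + 4*x + 8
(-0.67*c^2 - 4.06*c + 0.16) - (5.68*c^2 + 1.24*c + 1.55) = -6.35*c^2 - 5.3*c - 1.39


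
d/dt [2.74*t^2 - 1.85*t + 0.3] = 5.48*t - 1.85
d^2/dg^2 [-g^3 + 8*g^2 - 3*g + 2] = 16 - 6*g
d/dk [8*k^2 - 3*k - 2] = 16*k - 3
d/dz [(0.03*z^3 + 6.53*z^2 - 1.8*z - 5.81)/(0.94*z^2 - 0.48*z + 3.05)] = (0.0282*z^4 - 0.0288000000000004*z^3 - 1.1679*z^2 + 50.7558*z - 8.2788)/(0.8836*z^4 - 0.9024*z^3 + 5.9644*z^2 - 2.928*z + 9.3025)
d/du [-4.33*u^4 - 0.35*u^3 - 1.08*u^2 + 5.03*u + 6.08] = -17.32*u^3 - 1.05*u^2 - 2.16*u + 5.03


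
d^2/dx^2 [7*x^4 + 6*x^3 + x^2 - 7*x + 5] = 84*x^2 + 36*x + 2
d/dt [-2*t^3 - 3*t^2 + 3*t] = -6*t^2 - 6*t + 3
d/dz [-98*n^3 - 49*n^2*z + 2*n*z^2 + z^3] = -49*n^2 + 4*n*z + 3*z^2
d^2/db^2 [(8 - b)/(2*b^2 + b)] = 8*(-b^3 + 24*b^2 + 12*b + 2)/(b^3*(8*b^3 + 12*b^2 + 6*b + 1))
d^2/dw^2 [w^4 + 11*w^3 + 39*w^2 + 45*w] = 12*w^2 + 66*w + 78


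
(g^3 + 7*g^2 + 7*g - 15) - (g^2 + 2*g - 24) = g^3 + 6*g^2 + 5*g + 9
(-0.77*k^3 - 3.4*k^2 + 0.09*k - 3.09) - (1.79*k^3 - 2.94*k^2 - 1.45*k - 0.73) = -2.56*k^3 - 0.46*k^2 + 1.54*k - 2.36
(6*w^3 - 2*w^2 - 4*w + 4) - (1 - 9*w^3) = 15*w^3 - 2*w^2 - 4*w + 3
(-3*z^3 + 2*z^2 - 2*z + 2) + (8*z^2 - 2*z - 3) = -3*z^3 + 10*z^2 - 4*z - 1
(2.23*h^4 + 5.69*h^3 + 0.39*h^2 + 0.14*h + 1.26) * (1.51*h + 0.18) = 3.3673*h^5 + 8.9933*h^4 + 1.6131*h^3 + 0.2816*h^2 + 1.9278*h + 0.2268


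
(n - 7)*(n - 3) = n^2 - 10*n + 21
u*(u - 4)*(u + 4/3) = u^3 - 8*u^2/3 - 16*u/3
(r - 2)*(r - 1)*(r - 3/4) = r^3 - 15*r^2/4 + 17*r/4 - 3/2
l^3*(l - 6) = l^4 - 6*l^3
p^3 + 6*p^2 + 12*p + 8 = (p + 2)^3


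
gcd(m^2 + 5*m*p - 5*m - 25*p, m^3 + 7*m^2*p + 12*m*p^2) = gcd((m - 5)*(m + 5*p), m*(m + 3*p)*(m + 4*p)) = 1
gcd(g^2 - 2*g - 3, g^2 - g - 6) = g - 3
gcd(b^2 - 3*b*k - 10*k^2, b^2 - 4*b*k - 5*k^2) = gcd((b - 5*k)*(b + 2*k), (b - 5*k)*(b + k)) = b - 5*k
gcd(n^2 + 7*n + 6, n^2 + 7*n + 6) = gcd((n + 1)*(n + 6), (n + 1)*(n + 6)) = n^2 + 7*n + 6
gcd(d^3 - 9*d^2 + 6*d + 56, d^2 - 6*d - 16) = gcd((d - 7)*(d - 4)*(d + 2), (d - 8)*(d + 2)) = d + 2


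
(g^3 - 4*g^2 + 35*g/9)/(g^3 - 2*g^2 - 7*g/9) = (3*g - 5)/(3*g + 1)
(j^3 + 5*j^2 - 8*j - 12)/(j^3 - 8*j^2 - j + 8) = (j^2 + 4*j - 12)/(j^2 - 9*j + 8)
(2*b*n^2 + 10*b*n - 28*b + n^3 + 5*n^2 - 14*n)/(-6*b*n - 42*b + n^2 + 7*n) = (-2*b*n + 4*b - n^2 + 2*n)/(6*b - n)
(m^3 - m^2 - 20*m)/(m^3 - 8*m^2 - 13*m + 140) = m/(m - 7)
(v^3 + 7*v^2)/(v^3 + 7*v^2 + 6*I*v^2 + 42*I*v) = v/(v + 6*I)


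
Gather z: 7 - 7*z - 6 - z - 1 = -8*z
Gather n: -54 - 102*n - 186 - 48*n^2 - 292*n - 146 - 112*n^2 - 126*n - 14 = -160*n^2 - 520*n - 400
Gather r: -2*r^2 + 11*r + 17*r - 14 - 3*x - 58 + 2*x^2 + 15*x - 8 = -2*r^2 + 28*r + 2*x^2 + 12*x - 80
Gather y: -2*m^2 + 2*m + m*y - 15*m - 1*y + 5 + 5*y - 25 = -2*m^2 - 13*m + y*(m + 4) - 20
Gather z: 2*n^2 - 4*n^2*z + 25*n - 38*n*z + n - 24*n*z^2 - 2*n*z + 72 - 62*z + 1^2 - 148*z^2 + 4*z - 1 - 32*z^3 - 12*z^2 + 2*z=2*n^2 + 26*n - 32*z^3 + z^2*(-24*n - 160) + z*(-4*n^2 - 40*n - 56) + 72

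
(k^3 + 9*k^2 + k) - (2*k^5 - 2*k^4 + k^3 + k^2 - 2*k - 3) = -2*k^5 + 2*k^4 + 8*k^2 + 3*k + 3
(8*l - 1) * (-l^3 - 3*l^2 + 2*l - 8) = -8*l^4 - 23*l^3 + 19*l^2 - 66*l + 8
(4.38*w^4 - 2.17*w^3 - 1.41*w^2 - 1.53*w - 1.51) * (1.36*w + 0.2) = 5.9568*w^5 - 2.0752*w^4 - 2.3516*w^3 - 2.3628*w^2 - 2.3596*w - 0.302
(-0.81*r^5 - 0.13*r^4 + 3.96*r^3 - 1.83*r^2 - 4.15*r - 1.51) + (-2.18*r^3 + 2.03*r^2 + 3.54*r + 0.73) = -0.81*r^5 - 0.13*r^4 + 1.78*r^3 + 0.2*r^2 - 0.61*r - 0.78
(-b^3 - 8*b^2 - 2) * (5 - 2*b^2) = 2*b^5 + 16*b^4 - 5*b^3 - 36*b^2 - 10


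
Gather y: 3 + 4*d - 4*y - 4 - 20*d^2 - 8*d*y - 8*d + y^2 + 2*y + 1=-20*d^2 - 4*d + y^2 + y*(-8*d - 2)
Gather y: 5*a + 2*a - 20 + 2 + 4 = 7*a - 14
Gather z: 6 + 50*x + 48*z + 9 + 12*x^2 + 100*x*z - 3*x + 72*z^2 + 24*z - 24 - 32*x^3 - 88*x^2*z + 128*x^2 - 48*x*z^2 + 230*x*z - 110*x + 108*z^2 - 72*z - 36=-32*x^3 + 140*x^2 - 63*x + z^2*(180 - 48*x) + z*(-88*x^2 + 330*x) - 45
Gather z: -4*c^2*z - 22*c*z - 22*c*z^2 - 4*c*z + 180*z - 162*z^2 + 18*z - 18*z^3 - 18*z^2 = -18*z^3 + z^2*(-22*c - 180) + z*(-4*c^2 - 26*c + 198)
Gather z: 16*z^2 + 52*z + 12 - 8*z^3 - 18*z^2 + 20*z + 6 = -8*z^3 - 2*z^2 + 72*z + 18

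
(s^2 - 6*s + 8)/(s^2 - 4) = (s - 4)/(s + 2)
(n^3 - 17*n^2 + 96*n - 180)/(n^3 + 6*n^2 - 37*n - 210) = (n^2 - 11*n + 30)/(n^2 + 12*n + 35)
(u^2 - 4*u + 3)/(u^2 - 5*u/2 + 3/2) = 2*(u - 3)/(2*u - 3)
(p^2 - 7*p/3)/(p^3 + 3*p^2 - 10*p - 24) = p*(3*p - 7)/(3*(p^3 + 3*p^2 - 10*p - 24))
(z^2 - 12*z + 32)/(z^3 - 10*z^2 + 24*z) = (z - 8)/(z*(z - 6))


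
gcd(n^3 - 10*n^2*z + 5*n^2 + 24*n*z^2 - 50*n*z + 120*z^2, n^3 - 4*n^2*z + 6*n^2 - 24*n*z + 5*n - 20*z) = -n^2 + 4*n*z - 5*n + 20*z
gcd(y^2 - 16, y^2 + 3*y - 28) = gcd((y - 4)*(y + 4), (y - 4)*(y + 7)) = y - 4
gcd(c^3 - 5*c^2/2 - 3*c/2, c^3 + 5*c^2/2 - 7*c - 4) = c + 1/2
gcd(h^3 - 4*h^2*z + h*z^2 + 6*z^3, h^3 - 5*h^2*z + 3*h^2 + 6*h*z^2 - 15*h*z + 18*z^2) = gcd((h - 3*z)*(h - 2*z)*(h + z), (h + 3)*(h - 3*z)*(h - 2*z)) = h^2 - 5*h*z + 6*z^2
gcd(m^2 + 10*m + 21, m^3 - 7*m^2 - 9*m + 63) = m + 3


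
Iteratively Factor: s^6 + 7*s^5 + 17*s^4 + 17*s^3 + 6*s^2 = (s)*(s^5 + 7*s^4 + 17*s^3 + 17*s^2 + 6*s) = s*(s + 1)*(s^4 + 6*s^3 + 11*s^2 + 6*s) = s*(s + 1)^2*(s^3 + 5*s^2 + 6*s) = s*(s + 1)^2*(s + 2)*(s^2 + 3*s) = s*(s + 1)^2*(s + 2)*(s + 3)*(s)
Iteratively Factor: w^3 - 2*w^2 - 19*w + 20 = (w - 1)*(w^2 - w - 20) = (w - 5)*(w - 1)*(w + 4)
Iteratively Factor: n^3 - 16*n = (n + 4)*(n^2 - 4*n) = (n - 4)*(n + 4)*(n)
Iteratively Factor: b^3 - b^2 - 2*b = (b)*(b^2 - b - 2) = b*(b + 1)*(b - 2)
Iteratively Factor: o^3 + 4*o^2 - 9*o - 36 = (o - 3)*(o^2 + 7*o + 12) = (o - 3)*(o + 3)*(o + 4)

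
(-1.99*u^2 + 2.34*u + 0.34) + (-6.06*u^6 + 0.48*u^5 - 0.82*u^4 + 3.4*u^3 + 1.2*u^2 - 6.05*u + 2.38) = -6.06*u^6 + 0.48*u^5 - 0.82*u^4 + 3.4*u^3 - 0.79*u^2 - 3.71*u + 2.72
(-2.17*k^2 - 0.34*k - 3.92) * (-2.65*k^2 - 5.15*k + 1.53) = 5.7505*k^4 + 12.0765*k^3 + 8.8189*k^2 + 19.6678*k - 5.9976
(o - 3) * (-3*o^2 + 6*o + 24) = -3*o^3 + 15*o^2 + 6*o - 72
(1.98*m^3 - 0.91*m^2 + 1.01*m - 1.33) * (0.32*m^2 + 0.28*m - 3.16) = 0.6336*m^5 + 0.2632*m^4 - 6.1884*m^3 + 2.7328*m^2 - 3.564*m + 4.2028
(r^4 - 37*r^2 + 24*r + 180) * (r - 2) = r^5 - 2*r^4 - 37*r^3 + 98*r^2 + 132*r - 360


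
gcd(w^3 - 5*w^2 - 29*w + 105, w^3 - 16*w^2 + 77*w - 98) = w - 7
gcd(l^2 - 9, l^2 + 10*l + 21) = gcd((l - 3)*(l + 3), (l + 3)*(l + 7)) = l + 3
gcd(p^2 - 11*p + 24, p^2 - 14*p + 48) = p - 8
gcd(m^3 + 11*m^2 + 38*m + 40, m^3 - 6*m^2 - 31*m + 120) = m + 5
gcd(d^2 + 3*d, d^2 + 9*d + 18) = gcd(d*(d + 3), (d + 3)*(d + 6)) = d + 3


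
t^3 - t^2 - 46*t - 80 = (t - 8)*(t + 2)*(t + 5)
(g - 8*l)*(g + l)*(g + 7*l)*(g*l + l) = g^4*l + g^3*l - 57*g^2*l^3 - 56*g*l^4 - 57*g*l^3 - 56*l^4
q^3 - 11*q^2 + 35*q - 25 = (q - 5)^2*(q - 1)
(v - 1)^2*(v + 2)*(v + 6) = v^4 + 6*v^3 - 3*v^2 - 16*v + 12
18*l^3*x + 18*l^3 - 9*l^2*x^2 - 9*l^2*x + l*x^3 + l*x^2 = (-6*l + x)*(-3*l + x)*(l*x + l)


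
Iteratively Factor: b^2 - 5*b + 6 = (b - 2)*(b - 3)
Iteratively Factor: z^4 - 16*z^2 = (z)*(z^3 - 16*z) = z*(z + 4)*(z^2 - 4*z) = z^2*(z + 4)*(z - 4)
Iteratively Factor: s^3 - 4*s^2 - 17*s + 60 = (s - 3)*(s^2 - s - 20) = (s - 5)*(s - 3)*(s + 4)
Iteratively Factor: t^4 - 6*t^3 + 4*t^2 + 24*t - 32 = (t - 4)*(t^3 - 2*t^2 - 4*t + 8) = (t - 4)*(t - 2)*(t^2 - 4) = (t - 4)*(t - 2)*(t + 2)*(t - 2)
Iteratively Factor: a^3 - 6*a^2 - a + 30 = (a + 2)*(a^2 - 8*a + 15) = (a - 5)*(a + 2)*(a - 3)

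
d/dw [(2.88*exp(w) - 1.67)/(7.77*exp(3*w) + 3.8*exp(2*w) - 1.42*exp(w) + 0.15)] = (-44.7552*exp(3*w) + 27.9837*exp(2*w) + 12.692*exp(w) - 1.9394)*exp(w)/(60.3729*exp(6*w) + 59.052*exp(5*w) - 7.6268*exp(4*w) - 8.461*exp(3*w) + 3.1564*exp(2*w) - 0.426*exp(w) + 0.0225)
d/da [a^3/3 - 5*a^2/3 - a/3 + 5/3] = a^2 - 10*a/3 - 1/3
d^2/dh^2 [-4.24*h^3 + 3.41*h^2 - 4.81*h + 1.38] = 6.82 - 25.44*h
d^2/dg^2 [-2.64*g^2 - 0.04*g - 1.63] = -5.28000000000000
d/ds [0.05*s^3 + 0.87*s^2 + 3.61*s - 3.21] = 0.15*s^2 + 1.74*s + 3.61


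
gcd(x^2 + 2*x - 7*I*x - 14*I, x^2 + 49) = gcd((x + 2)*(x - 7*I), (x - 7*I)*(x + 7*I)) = x - 7*I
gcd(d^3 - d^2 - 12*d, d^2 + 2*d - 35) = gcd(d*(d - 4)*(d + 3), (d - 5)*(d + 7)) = 1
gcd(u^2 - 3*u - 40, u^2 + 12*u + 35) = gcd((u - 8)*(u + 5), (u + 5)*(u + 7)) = u + 5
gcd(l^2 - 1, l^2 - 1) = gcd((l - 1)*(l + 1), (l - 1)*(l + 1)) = l^2 - 1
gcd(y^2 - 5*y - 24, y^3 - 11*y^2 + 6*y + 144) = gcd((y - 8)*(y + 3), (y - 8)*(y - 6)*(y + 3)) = y^2 - 5*y - 24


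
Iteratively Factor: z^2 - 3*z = (z - 3)*(z)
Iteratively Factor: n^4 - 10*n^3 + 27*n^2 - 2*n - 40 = (n - 2)*(n^3 - 8*n^2 + 11*n + 20) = (n - 2)*(n + 1)*(n^2 - 9*n + 20) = (n - 4)*(n - 2)*(n + 1)*(n - 5)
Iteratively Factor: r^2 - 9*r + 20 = (r - 5)*(r - 4)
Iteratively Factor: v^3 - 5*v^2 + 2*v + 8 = (v - 4)*(v^2 - v - 2) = (v - 4)*(v - 2)*(v + 1)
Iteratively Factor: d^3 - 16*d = (d)*(d^2 - 16) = d*(d + 4)*(d - 4)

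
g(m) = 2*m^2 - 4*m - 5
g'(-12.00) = -52.00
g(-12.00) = 331.00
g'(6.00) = 20.00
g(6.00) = 43.00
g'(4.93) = 15.72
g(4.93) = 23.89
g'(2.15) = 4.60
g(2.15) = -4.36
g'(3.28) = 9.12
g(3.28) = 3.40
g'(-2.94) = -15.76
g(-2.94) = 24.05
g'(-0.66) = -6.64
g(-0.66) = -1.49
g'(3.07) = 8.28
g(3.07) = 1.57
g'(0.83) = -0.68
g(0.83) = -6.94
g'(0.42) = -2.32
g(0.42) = -6.33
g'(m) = 4*m - 4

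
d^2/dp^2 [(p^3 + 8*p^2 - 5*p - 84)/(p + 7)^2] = 60/(p^3 + 21*p^2 + 147*p + 343)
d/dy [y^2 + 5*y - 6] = 2*y + 5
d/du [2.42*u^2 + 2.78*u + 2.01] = 4.84*u + 2.78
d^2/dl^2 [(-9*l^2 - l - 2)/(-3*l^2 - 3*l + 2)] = 144*(-l^3 + 3*l^2 + l + 1)/(27*l^6 + 81*l^5 + 27*l^4 - 81*l^3 - 18*l^2 + 36*l - 8)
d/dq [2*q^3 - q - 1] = 6*q^2 - 1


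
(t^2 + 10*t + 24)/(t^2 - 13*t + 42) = (t^2 + 10*t + 24)/(t^2 - 13*t + 42)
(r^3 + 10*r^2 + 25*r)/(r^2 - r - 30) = r*(r + 5)/(r - 6)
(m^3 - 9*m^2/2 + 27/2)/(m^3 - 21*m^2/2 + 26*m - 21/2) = (2*m^2 - 3*m - 9)/(2*m^2 - 15*m + 7)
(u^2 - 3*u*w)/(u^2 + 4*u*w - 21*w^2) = u/(u + 7*w)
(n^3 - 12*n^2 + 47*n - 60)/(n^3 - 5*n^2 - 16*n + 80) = (n - 3)/(n + 4)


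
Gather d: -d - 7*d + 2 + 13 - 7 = 8 - 8*d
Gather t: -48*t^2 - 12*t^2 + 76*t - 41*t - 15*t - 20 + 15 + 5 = -60*t^2 + 20*t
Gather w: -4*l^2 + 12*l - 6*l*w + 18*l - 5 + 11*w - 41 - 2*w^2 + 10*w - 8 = -4*l^2 + 30*l - 2*w^2 + w*(21 - 6*l) - 54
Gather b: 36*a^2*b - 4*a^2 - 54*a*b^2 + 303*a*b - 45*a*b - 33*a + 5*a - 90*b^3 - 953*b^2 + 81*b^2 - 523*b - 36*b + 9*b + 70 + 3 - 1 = -4*a^2 - 28*a - 90*b^3 + b^2*(-54*a - 872) + b*(36*a^2 + 258*a - 550) + 72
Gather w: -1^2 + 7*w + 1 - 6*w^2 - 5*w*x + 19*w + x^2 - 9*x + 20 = -6*w^2 + w*(26 - 5*x) + x^2 - 9*x + 20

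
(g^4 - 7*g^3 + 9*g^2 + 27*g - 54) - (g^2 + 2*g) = g^4 - 7*g^3 + 8*g^2 + 25*g - 54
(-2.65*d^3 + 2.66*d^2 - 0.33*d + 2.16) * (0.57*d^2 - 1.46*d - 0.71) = -1.5105*d^5 + 5.3852*d^4 - 2.1902*d^3 - 0.1756*d^2 - 2.9193*d - 1.5336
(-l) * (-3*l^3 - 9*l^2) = 3*l^4 + 9*l^3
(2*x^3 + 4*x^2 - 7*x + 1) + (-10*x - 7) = 2*x^3 + 4*x^2 - 17*x - 6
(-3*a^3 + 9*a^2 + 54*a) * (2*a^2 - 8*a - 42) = -6*a^5 + 42*a^4 + 162*a^3 - 810*a^2 - 2268*a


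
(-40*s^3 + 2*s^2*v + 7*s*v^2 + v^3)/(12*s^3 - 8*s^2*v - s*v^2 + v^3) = (-20*s^2 - 9*s*v - v^2)/(6*s^2 - s*v - v^2)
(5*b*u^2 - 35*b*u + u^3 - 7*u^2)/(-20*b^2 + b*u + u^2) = u*(u - 7)/(-4*b + u)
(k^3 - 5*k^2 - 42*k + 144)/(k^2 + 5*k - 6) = (k^2 - 11*k + 24)/(k - 1)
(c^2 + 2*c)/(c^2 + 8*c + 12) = c/(c + 6)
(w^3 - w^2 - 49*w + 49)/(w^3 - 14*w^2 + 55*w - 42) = (w + 7)/(w - 6)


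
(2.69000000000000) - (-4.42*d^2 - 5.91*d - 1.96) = 4.42*d^2 + 5.91*d + 4.65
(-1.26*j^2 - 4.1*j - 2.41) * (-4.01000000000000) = 5.0526*j^2 + 16.441*j + 9.6641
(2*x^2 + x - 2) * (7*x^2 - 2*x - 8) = 14*x^4 + 3*x^3 - 32*x^2 - 4*x + 16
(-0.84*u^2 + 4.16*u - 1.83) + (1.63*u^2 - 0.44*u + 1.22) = 0.79*u^2 + 3.72*u - 0.61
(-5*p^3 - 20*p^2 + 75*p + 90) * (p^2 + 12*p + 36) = -5*p^5 - 80*p^4 - 345*p^3 + 270*p^2 + 3780*p + 3240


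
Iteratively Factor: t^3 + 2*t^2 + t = (t + 1)*(t^2 + t) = (t + 1)^2*(t)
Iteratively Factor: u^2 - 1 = (u - 1)*(u + 1)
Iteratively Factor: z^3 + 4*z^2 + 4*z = (z + 2)*(z^2 + 2*z) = (z + 2)^2*(z)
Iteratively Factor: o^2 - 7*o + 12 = (o - 3)*(o - 4)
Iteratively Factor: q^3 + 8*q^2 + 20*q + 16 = (q + 2)*(q^2 + 6*q + 8) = (q + 2)*(q + 4)*(q + 2)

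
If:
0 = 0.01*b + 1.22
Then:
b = -122.00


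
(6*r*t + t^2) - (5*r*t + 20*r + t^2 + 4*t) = r*t - 20*r - 4*t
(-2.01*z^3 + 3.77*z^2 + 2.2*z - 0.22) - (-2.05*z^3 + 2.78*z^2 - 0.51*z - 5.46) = 0.04*z^3 + 0.99*z^2 + 2.71*z + 5.24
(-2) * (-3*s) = 6*s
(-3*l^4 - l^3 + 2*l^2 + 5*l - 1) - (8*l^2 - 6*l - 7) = -3*l^4 - l^3 - 6*l^2 + 11*l + 6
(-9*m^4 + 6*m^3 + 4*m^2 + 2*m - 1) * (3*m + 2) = -27*m^5 + 24*m^3 + 14*m^2 + m - 2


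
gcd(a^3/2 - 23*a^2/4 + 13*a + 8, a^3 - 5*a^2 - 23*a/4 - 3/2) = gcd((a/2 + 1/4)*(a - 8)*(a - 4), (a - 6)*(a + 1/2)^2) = a + 1/2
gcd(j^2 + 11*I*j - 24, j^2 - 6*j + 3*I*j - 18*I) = j + 3*I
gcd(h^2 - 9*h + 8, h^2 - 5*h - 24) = h - 8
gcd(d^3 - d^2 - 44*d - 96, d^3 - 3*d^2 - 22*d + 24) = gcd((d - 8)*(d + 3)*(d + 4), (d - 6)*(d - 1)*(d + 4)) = d + 4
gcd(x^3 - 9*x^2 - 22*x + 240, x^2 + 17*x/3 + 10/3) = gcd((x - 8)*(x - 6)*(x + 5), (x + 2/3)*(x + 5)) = x + 5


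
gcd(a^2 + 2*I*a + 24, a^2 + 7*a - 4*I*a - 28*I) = a - 4*I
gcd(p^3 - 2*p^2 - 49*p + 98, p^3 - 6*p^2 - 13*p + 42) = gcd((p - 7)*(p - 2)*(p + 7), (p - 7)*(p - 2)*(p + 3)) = p^2 - 9*p + 14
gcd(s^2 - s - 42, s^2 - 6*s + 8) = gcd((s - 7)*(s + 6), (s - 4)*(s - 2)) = 1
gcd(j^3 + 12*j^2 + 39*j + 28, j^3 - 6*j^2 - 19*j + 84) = j + 4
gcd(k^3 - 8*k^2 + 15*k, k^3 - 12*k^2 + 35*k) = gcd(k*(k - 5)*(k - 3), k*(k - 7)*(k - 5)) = k^2 - 5*k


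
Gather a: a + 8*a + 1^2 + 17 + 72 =9*a + 90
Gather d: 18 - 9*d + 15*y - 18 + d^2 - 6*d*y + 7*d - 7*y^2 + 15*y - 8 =d^2 + d*(-6*y - 2) - 7*y^2 + 30*y - 8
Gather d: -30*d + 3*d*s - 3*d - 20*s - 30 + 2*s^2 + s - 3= d*(3*s - 33) + 2*s^2 - 19*s - 33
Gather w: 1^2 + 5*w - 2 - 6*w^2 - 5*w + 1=-6*w^2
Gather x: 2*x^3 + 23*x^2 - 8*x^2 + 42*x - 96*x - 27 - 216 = 2*x^3 + 15*x^2 - 54*x - 243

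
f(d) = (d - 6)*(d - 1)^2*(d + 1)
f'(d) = (d - 6)*(d - 1)^2 + (d - 6)*(d + 1)*(2*d - 2) + (d - 1)^2*(d + 1)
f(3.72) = -79.62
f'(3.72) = -40.49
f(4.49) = -100.97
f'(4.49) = -9.39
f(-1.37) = 15.32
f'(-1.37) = -56.40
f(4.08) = -92.53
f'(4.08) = -30.11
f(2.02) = -12.51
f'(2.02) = -25.52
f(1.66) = -5.03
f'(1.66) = -15.97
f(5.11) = -91.86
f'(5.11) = 43.48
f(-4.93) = 1510.50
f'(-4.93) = -1032.00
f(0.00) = -6.00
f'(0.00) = 7.00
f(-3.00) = 288.00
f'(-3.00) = -320.00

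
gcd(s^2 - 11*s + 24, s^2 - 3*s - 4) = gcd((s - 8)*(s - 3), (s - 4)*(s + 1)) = 1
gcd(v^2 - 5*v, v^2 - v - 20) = v - 5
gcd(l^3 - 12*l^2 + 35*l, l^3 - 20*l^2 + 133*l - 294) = l - 7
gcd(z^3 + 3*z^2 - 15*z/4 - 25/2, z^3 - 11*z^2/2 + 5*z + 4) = z - 2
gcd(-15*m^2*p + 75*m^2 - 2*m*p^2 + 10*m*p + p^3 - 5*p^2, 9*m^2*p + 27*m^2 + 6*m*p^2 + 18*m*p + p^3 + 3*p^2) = 3*m + p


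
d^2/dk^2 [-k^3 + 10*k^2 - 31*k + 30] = 20 - 6*k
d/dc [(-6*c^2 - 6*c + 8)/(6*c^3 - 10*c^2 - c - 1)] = 2*(18*c^4 + 36*c^3 - 99*c^2 + 86*c + 7)/(36*c^6 - 120*c^5 + 88*c^4 + 8*c^3 + 21*c^2 + 2*c + 1)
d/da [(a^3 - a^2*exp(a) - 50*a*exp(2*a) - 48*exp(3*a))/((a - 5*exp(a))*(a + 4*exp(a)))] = (a^4 - 60*a^3*exp(2*a) - 2*a^3*exp(a) - 114*a^2*exp(3*a) - 9*a^2*exp(2*a) + 96*a*exp(4*a) + 136*a*exp(3*a) + 960*exp(5*a) + 952*exp(4*a))/(a^4 - 2*a^3*exp(a) - 39*a^2*exp(2*a) + 40*a*exp(3*a) + 400*exp(4*a))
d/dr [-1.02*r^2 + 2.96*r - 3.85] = 2.96 - 2.04*r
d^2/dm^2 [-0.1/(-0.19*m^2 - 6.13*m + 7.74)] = (-0.00722*m^2 - 0.23294*m + 0.1*(0.38*m + 6.13)*(0.76*m + 12.26) + 0.29412)/(0.19*m^2 + 6.13*m - 7.74)^3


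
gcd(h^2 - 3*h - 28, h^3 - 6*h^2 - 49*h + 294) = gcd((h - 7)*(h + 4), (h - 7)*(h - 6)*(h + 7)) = h - 7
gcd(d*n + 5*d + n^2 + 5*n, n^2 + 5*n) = n + 5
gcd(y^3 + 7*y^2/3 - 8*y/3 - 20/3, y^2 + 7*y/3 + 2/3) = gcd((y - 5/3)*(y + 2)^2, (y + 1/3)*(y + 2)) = y + 2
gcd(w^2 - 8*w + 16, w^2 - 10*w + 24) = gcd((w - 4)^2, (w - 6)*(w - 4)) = w - 4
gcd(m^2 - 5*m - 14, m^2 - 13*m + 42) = m - 7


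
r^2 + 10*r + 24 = (r + 4)*(r + 6)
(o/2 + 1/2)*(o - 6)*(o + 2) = o^3/2 - 3*o^2/2 - 8*o - 6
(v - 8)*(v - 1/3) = v^2 - 25*v/3 + 8/3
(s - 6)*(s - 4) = s^2 - 10*s + 24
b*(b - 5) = b^2 - 5*b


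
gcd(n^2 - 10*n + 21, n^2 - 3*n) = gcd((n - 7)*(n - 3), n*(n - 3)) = n - 3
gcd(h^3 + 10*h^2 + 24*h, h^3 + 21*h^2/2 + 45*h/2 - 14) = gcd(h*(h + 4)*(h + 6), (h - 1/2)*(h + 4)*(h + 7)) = h + 4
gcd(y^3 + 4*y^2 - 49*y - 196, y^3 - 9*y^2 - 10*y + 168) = y^2 - 3*y - 28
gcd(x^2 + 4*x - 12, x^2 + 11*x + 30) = x + 6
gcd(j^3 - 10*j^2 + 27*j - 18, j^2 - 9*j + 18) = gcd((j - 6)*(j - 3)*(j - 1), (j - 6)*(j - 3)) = j^2 - 9*j + 18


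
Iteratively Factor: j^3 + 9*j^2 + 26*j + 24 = (j + 2)*(j^2 + 7*j + 12) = (j + 2)*(j + 4)*(j + 3)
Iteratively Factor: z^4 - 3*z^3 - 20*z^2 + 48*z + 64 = (z + 4)*(z^3 - 7*z^2 + 8*z + 16) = (z - 4)*(z + 4)*(z^2 - 3*z - 4) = (z - 4)*(z + 1)*(z + 4)*(z - 4)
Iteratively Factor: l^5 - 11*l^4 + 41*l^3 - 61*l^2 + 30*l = (l)*(l^4 - 11*l^3 + 41*l^2 - 61*l + 30) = l*(l - 3)*(l^3 - 8*l^2 + 17*l - 10) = l*(l - 3)*(l - 1)*(l^2 - 7*l + 10) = l*(l - 3)*(l - 2)*(l - 1)*(l - 5)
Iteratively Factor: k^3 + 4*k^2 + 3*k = (k)*(k^2 + 4*k + 3) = k*(k + 3)*(k + 1)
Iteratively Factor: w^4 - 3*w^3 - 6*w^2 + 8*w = (w)*(w^3 - 3*w^2 - 6*w + 8) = w*(w - 1)*(w^2 - 2*w - 8) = w*(w - 4)*(w - 1)*(w + 2)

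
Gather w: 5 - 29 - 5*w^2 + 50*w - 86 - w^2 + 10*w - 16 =-6*w^2 + 60*w - 126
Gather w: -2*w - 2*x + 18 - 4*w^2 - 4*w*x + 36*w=-4*w^2 + w*(34 - 4*x) - 2*x + 18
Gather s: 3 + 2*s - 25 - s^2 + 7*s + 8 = -s^2 + 9*s - 14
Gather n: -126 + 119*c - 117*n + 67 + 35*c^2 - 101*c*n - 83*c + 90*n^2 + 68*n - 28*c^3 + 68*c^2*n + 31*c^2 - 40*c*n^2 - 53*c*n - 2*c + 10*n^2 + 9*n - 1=-28*c^3 + 66*c^2 + 34*c + n^2*(100 - 40*c) + n*(68*c^2 - 154*c - 40) - 60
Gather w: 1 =1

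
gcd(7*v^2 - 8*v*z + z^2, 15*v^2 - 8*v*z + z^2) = 1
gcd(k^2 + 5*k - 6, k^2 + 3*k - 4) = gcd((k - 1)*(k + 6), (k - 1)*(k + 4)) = k - 1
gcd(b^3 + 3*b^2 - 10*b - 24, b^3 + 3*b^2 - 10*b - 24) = b^3 + 3*b^2 - 10*b - 24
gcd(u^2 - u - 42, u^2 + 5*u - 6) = u + 6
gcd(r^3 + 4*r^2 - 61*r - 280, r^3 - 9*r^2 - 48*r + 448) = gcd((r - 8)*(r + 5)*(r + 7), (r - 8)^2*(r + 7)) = r^2 - r - 56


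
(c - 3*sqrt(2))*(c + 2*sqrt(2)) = c^2 - sqrt(2)*c - 12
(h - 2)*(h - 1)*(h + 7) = h^3 + 4*h^2 - 19*h + 14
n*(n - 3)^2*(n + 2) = n^4 - 4*n^3 - 3*n^2 + 18*n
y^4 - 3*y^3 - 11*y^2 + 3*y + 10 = (y - 5)*(y - 1)*(y + 1)*(y + 2)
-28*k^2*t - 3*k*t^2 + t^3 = t*(-7*k + t)*(4*k + t)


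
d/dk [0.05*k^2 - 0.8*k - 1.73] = 0.1*k - 0.8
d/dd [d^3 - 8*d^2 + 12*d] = 3*d^2 - 16*d + 12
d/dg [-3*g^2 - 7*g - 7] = -6*g - 7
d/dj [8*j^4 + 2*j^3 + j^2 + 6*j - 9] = 32*j^3 + 6*j^2 + 2*j + 6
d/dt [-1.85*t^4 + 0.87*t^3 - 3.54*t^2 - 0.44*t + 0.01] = -7.4*t^3 + 2.61*t^2 - 7.08*t - 0.44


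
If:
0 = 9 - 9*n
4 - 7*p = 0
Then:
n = 1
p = 4/7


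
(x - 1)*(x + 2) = x^2 + x - 2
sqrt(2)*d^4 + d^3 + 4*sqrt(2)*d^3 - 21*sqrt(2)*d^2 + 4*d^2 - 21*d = d*(d - 3)*(d + 7)*(sqrt(2)*d + 1)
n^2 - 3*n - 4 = (n - 4)*(n + 1)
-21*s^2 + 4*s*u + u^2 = (-3*s + u)*(7*s + u)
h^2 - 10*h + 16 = (h - 8)*(h - 2)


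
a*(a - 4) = a^2 - 4*a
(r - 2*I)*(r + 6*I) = r^2 + 4*I*r + 12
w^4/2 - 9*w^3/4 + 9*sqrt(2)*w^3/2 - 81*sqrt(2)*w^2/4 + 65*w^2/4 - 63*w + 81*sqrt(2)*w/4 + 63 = (w/2 + sqrt(2))*(w - 3)*(w - 3/2)*(w + 7*sqrt(2))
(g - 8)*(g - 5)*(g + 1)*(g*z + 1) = g^4*z - 12*g^3*z + g^3 + 27*g^2*z - 12*g^2 + 40*g*z + 27*g + 40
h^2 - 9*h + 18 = (h - 6)*(h - 3)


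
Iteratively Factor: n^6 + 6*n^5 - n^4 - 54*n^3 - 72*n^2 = (n + 2)*(n^5 + 4*n^4 - 9*n^3 - 36*n^2) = (n + 2)*(n + 4)*(n^4 - 9*n^2) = n*(n + 2)*(n + 4)*(n^3 - 9*n) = n*(n + 2)*(n + 3)*(n + 4)*(n^2 - 3*n) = n^2*(n + 2)*(n + 3)*(n + 4)*(n - 3)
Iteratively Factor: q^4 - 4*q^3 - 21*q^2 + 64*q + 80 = (q + 1)*(q^3 - 5*q^2 - 16*q + 80) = (q - 4)*(q + 1)*(q^2 - q - 20) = (q - 5)*(q - 4)*(q + 1)*(q + 4)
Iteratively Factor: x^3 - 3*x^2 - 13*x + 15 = (x - 1)*(x^2 - 2*x - 15) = (x - 1)*(x + 3)*(x - 5)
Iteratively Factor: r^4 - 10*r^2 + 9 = (r - 1)*(r^3 + r^2 - 9*r - 9) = (r - 3)*(r - 1)*(r^2 + 4*r + 3) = (r - 3)*(r - 1)*(r + 3)*(r + 1)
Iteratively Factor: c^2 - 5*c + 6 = (c - 2)*(c - 3)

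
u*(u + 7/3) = u^2 + 7*u/3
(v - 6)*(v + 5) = v^2 - v - 30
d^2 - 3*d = d*(d - 3)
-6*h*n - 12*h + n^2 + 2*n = (-6*h + n)*(n + 2)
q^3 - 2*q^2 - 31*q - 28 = (q - 7)*(q + 1)*(q + 4)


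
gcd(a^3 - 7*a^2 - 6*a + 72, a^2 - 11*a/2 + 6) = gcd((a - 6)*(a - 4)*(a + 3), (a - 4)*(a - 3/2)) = a - 4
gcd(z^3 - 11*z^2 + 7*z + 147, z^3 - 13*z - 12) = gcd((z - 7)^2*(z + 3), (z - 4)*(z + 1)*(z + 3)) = z + 3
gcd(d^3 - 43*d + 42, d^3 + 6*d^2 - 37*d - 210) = d^2 + d - 42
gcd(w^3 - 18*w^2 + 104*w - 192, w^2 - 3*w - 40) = w - 8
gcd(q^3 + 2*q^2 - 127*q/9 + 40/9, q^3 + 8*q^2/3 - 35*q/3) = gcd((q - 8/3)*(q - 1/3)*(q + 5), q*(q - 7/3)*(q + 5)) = q + 5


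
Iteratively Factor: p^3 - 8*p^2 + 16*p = (p - 4)*(p^2 - 4*p) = p*(p - 4)*(p - 4)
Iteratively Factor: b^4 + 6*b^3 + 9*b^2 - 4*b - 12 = (b - 1)*(b^3 + 7*b^2 + 16*b + 12) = (b - 1)*(b + 2)*(b^2 + 5*b + 6) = (b - 1)*(b + 2)*(b + 3)*(b + 2)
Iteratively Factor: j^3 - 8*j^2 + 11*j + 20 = (j + 1)*(j^2 - 9*j + 20) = (j - 4)*(j + 1)*(j - 5)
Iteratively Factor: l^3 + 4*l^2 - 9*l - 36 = (l - 3)*(l^2 + 7*l + 12) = (l - 3)*(l + 3)*(l + 4)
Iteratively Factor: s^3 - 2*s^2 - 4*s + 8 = (s - 2)*(s^2 - 4) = (s - 2)^2*(s + 2)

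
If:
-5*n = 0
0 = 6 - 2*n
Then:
No Solution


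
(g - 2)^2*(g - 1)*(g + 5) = g^4 - 17*g^2 + 36*g - 20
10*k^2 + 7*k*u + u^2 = (2*k + u)*(5*k + u)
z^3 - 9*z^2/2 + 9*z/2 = z*(z - 3)*(z - 3/2)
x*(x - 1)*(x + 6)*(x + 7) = x^4 + 12*x^3 + 29*x^2 - 42*x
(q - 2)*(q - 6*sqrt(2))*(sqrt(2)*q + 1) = sqrt(2)*q^3 - 11*q^2 - 2*sqrt(2)*q^2 - 6*sqrt(2)*q + 22*q + 12*sqrt(2)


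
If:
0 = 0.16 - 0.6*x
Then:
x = 0.27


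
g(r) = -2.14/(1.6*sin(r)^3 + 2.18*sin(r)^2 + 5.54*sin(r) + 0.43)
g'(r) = -2.14*(-4.8*sin(r)^2*cos(r) - 4.36*sin(r)*cos(r) - 5.54*cos(r))/(1.6*sin(r)^3 + 2.18*sin(r)^2 + 5.54*sin(r) + 0.43)^2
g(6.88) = -0.47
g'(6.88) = 0.83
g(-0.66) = 0.85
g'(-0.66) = 1.25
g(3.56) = 1.36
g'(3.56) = -3.63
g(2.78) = -0.78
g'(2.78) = -2.06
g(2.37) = -0.36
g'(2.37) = -0.48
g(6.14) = 6.67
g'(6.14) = 103.23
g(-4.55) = -0.22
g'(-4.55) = -0.05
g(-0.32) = 1.87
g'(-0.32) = 7.17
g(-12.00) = -0.50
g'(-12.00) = 0.91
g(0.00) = -4.98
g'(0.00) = 64.12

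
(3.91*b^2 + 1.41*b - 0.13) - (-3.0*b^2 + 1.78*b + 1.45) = 6.91*b^2 - 0.37*b - 1.58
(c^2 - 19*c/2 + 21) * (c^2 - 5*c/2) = c^4 - 12*c^3 + 179*c^2/4 - 105*c/2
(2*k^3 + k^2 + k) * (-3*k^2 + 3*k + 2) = -6*k^5 + 3*k^4 + 4*k^3 + 5*k^2 + 2*k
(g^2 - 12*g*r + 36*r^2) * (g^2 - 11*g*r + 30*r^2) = g^4 - 23*g^3*r + 198*g^2*r^2 - 756*g*r^3 + 1080*r^4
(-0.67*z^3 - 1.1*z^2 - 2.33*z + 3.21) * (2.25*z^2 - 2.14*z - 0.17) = -1.5075*z^5 - 1.0412*z^4 - 2.7746*z^3 + 12.3957*z^2 - 6.4733*z - 0.5457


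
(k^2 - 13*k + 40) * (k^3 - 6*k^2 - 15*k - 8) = k^5 - 19*k^4 + 103*k^3 - 53*k^2 - 496*k - 320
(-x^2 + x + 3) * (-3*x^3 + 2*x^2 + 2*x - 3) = 3*x^5 - 5*x^4 - 9*x^3 + 11*x^2 + 3*x - 9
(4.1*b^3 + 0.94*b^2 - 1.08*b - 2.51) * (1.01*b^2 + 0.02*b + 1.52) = 4.141*b^5 + 1.0314*b^4 + 5.16*b^3 - 1.1279*b^2 - 1.6918*b - 3.8152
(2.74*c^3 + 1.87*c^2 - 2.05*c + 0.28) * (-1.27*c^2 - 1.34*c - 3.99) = -3.4798*c^5 - 6.0465*c^4 - 10.8349*c^3 - 5.0699*c^2 + 7.8043*c - 1.1172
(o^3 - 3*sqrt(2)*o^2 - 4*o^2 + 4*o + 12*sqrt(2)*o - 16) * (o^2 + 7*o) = o^5 - 3*sqrt(2)*o^4 + 3*o^4 - 24*o^3 - 9*sqrt(2)*o^3 + 12*o^2 + 84*sqrt(2)*o^2 - 112*o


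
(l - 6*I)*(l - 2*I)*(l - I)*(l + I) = l^4 - 8*I*l^3 - 11*l^2 - 8*I*l - 12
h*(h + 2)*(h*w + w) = h^3*w + 3*h^2*w + 2*h*w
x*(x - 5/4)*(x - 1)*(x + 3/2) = x^4 - 3*x^3/4 - 17*x^2/8 + 15*x/8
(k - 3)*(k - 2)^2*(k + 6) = k^4 - k^3 - 26*k^2 + 84*k - 72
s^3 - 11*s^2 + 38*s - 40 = (s - 5)*(s - 4)*(s - 2)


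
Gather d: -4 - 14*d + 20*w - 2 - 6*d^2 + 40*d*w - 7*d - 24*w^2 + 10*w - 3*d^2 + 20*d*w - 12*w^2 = -9*d^2 + d*(60*w - 21) - 36*w^2 + 30*w - 6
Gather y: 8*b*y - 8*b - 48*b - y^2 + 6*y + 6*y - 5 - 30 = -56*b - y^2 + y*(8*b + 12) - 35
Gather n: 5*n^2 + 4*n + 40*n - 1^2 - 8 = 5*n^2 + 44*n - 9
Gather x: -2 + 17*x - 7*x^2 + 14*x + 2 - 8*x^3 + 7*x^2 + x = -8*x^3 + 32*x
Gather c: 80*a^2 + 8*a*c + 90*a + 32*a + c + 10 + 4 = 80*a^2 + 122*a + c*(8*a + 1) + 14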